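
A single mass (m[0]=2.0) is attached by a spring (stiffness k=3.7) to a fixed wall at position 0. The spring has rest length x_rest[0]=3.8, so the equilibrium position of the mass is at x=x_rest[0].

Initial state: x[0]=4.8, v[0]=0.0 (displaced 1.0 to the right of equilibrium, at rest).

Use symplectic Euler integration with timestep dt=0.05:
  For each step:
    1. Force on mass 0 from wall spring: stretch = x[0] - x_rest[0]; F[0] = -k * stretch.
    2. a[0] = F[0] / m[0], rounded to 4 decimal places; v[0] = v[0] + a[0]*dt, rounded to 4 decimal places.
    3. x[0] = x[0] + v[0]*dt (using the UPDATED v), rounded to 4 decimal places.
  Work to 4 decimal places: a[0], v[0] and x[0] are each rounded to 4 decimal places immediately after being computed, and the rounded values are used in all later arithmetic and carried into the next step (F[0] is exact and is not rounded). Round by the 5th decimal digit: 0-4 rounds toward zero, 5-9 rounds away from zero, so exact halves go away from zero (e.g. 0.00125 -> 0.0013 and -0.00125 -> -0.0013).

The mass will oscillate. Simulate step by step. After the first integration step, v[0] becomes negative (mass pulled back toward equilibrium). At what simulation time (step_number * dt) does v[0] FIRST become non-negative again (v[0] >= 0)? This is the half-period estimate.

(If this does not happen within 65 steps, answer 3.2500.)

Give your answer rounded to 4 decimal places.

Answer: 2.3500

Derivation:
Step 0: x=[4.8000] v=[0.0000]
Step 1: x=[4.7954] v=[-0.0925]
Step 2: x=[4.7862] v=[-0.1846]
Step 3: x=[4.7724] v=[-0.2758]
Step 4: x=[4.7541] v=[-0.3657]
Step 5: x=[4.7314] v=[-0.4540]
Step 6: x=[4.7044] v=[-0.5402]
Step 7: x=[4.6732] v=[-0.6239]
Step 8: x=[4.6380] v=[-0.7047]
Step 9: x=[4.5989] v=[-0.7822]
Step 10: x=[4.5561] v=[-0.8561]
Step 11: x=[4.5098] v=[-0.9260]
Step 12: x=[4.4602] v=[-0.9917]
Step 13: x=[4.4076] v=[-1.0528]
Step 14: x=[4.3522] v=[-1.1090]
Step 15: x=[4.2942] v=[-1.1601]
Step 16: x=[4.2339] v=[-1.2058]
Step 17: x=[4.1716] v=[-1.2459]
Step 18: x=[4.1076] v=[-1.2803]
Step 19: x=[4.0422] v=[-1.3088]
Step 20: x=[3.9756] v=[-1.3312]
Step 21: x=[3.9082] v=[-1.3474]
Step 22: x=[3.8403] v=[-1.3574]
Step 23: x=[3.7722] v=[-1.3611]
Step 24: x=[3.7043] v=[-1.3585]
Step 25: x=[3.6368] v=[-1.3497]
Step 26: x=[3.5701] v=[-1.3346]
Step 27: x=[3.5044] v=[-1.3133]
Step 28: x=[3.4401] v=[-1.2860]
Step 29: x=[3.3775] v=[-1.2527]
Step 30: x=[3.3168] v=[-1.2136]
Step 31: x=[3.2584] v=[-1.1689]
Step 32: x=[3.2025] v=[-1.1188]
Step 33: x=[3.1493] v=[-1.0635]
Step 34: x=[3.0991] v=[-1.0033]
Step 35: x=[3.0522] v=[-0.9385]
Step 36: x=[3.0087] v=[-0.8693]
Step 37: x=[2.9689] v=[-0.7961]
Step 38: x=[2.9329] v=[-0.7192]
Step 39: x=[2.9010] v=[-0.6390]
Step 40: x=[2.8732] v=[-0.5558]
Step 41: x=[2.8497] v=[-0.4701]
Step 42: x=[2.8306] v=[-0.3822]
Step 43: x=[2.8160] v=[-0.2925]
Step 44: x=[2.8059] v=[-0.2015]
Step 45: x=[2.8004] v=[-0.1095]
Step 46: x=[2.7996] v=[-0.0170]
Step 47: x=[2.8034] v=[0.0755]
First v>=0 after going negative at step 47, time=2.3500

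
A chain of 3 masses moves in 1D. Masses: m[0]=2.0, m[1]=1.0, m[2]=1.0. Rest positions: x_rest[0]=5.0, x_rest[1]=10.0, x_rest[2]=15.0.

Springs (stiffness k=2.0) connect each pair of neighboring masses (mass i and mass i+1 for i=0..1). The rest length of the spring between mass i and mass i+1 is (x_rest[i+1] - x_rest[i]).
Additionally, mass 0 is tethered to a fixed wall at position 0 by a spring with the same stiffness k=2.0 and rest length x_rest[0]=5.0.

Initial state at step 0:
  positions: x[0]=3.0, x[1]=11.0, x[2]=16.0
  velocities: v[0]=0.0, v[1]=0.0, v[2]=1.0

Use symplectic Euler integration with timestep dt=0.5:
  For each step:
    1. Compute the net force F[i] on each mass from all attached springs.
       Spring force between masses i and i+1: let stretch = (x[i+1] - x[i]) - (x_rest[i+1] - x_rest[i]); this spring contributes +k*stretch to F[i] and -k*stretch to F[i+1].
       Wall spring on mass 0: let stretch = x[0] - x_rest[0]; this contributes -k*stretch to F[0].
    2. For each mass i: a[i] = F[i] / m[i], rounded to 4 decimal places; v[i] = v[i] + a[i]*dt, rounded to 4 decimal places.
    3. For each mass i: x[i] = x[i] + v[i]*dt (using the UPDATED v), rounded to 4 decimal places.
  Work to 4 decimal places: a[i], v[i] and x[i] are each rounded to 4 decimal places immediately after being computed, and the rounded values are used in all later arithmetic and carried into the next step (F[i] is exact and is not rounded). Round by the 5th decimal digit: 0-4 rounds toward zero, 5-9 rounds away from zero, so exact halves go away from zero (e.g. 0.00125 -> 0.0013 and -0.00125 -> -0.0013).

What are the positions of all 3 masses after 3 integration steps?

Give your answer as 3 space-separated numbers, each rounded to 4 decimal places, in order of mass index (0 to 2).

Answer: 6.5938 10.2500 14.4375

Derivation:
Step 0: x=[3.0000 11.0000 16.0000] v=[0.0000 0.0000 1.0000]
Step 1: x=[4.2500 9.5000 16.5000] v=[2.5000 -3.0000 1.0000]
Step 2: x=[5.7500 8.8750 16.0000] v=[3.0000 -1.2500 -1.0000]
Step 3: x=[6.5938 10.2500 14.4375] v=[1.6875 2.7500 -3.1250]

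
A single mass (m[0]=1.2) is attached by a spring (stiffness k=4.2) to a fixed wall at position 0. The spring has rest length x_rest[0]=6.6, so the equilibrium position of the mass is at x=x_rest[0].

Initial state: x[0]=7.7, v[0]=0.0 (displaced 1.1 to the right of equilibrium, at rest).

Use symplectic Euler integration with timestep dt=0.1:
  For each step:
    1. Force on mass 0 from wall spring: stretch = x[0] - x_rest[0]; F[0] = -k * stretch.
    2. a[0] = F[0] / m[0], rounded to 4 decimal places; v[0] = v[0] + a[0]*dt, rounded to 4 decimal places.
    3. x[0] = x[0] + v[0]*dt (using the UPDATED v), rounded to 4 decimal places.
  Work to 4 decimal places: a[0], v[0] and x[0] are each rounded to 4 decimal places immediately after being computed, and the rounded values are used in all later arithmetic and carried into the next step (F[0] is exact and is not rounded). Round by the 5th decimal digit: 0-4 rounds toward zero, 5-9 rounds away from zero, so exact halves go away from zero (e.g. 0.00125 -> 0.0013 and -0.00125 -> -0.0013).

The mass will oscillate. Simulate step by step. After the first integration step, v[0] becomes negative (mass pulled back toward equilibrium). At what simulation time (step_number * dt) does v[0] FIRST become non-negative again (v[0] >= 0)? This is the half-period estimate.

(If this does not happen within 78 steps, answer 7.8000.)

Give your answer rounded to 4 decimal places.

Answer: 1.7000

Derivation:
Step 0: x=[7.7000] v=[0.0000]
Step 1: x=[7.6615] v=[-0.3850]
Step 2: x=[7.5859] v=[-0.7565]
Step 3: x=[7.4757] v=[-1.1016]
Step 4: x=[7.3349] v=[-1.4081]
Step 5: x=[7.1684] v=[-1.6653]
Step 6: x=[6.9820] v=[-1.8642]
Step 7: x=[6.7822] v=[-1.9979]
Step 8: x=[6.5760] v=[-2.0617]
Step 9: x=[6.3707] v=[-2.0533]
Step 10: x=[6.1734] v=[-1.9730]
Step 11: x=[5.9910] v=[-1.8237]
Step 12: x=[5.8299] v=[-1.6106]
Step 13: x=[5.6958] v=[-1.3411]
Step 14: x=[5.5933] v=[-1.0246]
Step 15: x=[5.5261] v=[-0.6723]
Step 16: x=[5.4965] v=[-0.2964]
Step 17: x=[5.5055] v=[0.0898]
First v>=0 after going negative at step 17, time=1.7000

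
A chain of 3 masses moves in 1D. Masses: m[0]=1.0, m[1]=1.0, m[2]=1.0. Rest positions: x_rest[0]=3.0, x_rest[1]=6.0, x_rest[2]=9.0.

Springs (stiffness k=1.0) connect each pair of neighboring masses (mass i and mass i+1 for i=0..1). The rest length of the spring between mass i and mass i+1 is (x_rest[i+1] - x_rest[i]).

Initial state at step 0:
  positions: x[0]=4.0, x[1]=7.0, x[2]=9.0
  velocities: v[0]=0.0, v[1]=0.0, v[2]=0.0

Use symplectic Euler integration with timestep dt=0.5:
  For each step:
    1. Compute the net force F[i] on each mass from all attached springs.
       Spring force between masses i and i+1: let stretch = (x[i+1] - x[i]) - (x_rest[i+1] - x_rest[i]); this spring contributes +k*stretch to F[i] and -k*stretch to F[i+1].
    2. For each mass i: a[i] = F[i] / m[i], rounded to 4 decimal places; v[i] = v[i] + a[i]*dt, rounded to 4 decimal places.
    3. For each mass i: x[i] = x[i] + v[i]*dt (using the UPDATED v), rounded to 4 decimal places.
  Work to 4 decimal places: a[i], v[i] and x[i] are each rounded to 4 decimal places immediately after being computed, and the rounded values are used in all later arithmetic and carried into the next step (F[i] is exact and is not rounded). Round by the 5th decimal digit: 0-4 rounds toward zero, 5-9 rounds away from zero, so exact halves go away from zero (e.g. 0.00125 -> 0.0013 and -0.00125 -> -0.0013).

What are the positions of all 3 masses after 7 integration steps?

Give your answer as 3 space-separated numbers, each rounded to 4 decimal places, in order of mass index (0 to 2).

Step 0: x=[4.0000 7.0000 9.0000] v=[0.0000 0.0000 0.0000]
Step 1: x=[4.0000 6.7500 9.2500] v=[0.0000 -0.5000 0.5000]
Step 2: x=[3.9375 6.4375 9.6250] v=[-0.1250 -0.6250 0.7500]
Step 3: x=[3.7500 6.2969 9.9532] v=[-0.3750 -0.2813 0.6563]
Step 4: x=[3.4492 6.4336 10.1173] v=[-0.6016 0.2734 0.3282]
Step 5: x=[3.1445 6.7452 10.1105] v=[-0.6094 0.6231 -0.0137]
Step 6: x=[2.9900 6.9979 10.0123] v=[-0.3091 0.5054 -0.1964]
Step 7: x=[3.0875 7.0023 9.9105] v=[0.1949 0.0087 -0.2036]

Answer: 3.0875 7.0023 9.9105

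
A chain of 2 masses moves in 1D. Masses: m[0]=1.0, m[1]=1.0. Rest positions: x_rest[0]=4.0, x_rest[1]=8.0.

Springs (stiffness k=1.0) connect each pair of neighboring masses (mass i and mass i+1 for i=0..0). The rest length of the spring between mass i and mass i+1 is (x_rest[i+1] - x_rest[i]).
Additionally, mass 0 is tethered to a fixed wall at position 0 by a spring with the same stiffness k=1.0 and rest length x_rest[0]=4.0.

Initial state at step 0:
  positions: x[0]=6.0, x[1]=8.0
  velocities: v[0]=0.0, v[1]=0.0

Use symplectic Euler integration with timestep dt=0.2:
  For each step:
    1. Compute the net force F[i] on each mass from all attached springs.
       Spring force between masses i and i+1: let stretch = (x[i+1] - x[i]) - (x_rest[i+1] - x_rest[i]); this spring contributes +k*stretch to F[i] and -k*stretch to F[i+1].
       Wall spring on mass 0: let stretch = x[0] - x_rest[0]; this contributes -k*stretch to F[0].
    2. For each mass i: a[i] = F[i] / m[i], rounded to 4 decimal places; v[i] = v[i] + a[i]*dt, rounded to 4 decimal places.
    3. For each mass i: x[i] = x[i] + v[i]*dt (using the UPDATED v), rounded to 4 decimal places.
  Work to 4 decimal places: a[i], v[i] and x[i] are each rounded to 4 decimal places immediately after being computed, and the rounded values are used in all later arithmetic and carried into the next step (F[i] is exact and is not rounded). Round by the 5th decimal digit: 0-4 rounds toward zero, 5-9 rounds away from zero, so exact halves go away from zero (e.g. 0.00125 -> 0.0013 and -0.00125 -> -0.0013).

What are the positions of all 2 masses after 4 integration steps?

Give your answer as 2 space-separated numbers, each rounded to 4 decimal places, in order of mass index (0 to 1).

Answer: 4.6285 8.6630

Derivation:
Step 0: x=[6.0000 8.0000] v=[0.0000 0.0000]
Step 1: x=[5.8400 8.0800] v=[-0.8000 0.4000]
Step 2: x=[5.5360 8.2304] v=[-1.5200 0.7520]
Step 3: x=[5.1183 8.4330] v=[-2.0883 1.0131]
Step 4: x=[4.6285 8.6630] v=[-2.4490 1.1502]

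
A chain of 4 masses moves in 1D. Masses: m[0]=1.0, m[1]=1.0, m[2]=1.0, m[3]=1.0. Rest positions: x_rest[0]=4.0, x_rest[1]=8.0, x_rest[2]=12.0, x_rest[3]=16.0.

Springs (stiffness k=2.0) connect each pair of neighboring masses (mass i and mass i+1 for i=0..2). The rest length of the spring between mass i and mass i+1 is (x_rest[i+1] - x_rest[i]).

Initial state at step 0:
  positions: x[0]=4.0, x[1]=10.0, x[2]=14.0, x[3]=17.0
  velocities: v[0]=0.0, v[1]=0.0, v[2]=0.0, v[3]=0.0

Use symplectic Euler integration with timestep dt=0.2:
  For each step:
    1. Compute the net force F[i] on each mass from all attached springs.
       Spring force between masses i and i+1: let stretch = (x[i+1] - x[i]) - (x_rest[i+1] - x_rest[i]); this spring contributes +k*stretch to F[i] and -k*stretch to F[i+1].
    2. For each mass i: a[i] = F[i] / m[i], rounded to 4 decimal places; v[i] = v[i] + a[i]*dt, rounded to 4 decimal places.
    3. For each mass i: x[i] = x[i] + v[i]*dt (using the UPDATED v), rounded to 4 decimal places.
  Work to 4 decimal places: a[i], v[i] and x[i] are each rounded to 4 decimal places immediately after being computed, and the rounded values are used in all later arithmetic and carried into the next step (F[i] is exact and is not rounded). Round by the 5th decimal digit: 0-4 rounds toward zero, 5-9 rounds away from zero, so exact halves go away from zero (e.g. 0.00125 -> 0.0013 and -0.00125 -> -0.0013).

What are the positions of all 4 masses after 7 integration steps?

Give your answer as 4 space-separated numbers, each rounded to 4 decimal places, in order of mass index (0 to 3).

Answer: 6.0853 8.3757 12.6046 17.9343

Derivation:
Step 0: x=[4.0000 10.0000 14.0000 17.0000] v=[0.0000 0.0000 0.0000 0.0000]
Step 1: x=[4.1600 9.8400 13.9200 17.0800] v=[0.8000 -0.8000 -0.4000 0.4000]
Step 2: x=[4.4544 9.5520 13.7664 17.2272] v=[1.4720 -1.4400 -0.7680 0.7360]
Step 3: x=[4.8366 9.1933 13.5525 17.4175] v=[1.9110 -1.7933 -1.0694 0.9517]
Step 4: x=[5.2473 8.8348 13.2991 17.6186] v=[2.0537 -1.7923 -1.2671 1.0057]
Step 5: x=[5.6250 8.5465 13.0341 17.7942] v=[1.8887 -1.4416 -1.3250 0.8779]
Step 6: x=[5.9165 8.3835 12.7909 17.9090] v=[1.4573 -0.8152 -1.2160 0.5739]
Step 7: x=[6.0853 8.3757 12.6046 17.9343] v=[0.8441 -0.0390 -0.9317 0.1267]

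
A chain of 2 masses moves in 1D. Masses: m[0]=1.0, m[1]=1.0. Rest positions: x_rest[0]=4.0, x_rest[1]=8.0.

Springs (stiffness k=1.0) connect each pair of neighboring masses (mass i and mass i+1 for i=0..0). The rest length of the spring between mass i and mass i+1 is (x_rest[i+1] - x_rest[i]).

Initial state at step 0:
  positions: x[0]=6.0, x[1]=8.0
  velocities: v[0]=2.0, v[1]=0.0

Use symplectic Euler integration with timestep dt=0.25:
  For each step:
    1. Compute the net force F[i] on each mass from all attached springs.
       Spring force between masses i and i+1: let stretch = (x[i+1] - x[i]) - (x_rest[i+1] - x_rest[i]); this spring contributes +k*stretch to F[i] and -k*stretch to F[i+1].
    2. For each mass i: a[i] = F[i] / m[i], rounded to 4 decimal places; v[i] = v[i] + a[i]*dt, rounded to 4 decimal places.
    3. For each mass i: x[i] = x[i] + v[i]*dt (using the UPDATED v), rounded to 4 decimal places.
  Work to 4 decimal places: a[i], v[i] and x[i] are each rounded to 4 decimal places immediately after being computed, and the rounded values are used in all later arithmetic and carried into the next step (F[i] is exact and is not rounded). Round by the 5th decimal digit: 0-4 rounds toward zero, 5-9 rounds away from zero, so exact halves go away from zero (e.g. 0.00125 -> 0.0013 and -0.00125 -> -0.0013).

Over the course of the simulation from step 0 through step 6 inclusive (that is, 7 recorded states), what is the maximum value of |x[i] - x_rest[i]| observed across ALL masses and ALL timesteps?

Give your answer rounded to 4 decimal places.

Answer: 2.7051

Derivation:
Step 0: x=[6.0000 8.0000] v=[2.0000 0.0000]
Step 1: x=[6.3750 8.1250] v=[1.5000 0.5000]
Step 2: x=[6.6094 8.3906] v=[0.9375 1.0625]
Step 3: x=[6.7051 8.7949] v=[0.3828 1.6172]
Step 4: x=[6.6814 9.3186] v=[-0.0948 2.0948]
Step 5: x=[6.5725 9.9275] v=[-0.4355 2.4355]
Step 6: x=[6.4233 10.5767] v=[-0.5968 2.5968]
Max displacement = 2.7051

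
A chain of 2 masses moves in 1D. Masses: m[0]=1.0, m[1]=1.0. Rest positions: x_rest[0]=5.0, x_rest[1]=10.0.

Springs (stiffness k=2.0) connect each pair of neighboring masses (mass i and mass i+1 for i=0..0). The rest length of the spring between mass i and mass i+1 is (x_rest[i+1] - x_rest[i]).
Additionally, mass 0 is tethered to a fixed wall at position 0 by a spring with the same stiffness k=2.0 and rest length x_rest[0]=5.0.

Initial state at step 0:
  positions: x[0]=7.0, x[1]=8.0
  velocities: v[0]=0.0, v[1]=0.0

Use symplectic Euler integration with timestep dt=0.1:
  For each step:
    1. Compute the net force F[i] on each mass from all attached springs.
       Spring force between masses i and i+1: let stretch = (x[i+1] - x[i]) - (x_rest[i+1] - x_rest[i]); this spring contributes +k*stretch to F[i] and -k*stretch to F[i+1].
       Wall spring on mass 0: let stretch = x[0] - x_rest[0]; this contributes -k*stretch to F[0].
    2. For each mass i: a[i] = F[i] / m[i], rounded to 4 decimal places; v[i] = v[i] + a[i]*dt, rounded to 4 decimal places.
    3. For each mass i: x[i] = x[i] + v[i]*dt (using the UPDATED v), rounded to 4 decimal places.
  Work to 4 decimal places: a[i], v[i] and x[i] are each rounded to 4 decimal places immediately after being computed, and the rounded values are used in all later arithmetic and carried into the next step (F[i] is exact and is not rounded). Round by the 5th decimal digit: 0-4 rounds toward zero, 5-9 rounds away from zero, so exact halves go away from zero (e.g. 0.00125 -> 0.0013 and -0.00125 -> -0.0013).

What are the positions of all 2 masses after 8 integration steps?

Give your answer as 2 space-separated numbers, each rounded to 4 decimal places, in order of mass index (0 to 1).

Step 0: x=[7.0000 8.0000] v=[0.0000 0.0000]
Step 1: x=[6.8800 8.0800] v=[-1.2000 0.8000]
Step 2: x=[6.6464 8.2360] v=[-2.3360 1.5600]
Step 3: x=[6.3117 8.4602] v=[-3.3474 2.2421]
Step 4: x=[5.8937 8.7414] v=[-4.1800 2.8124]
Step 5: x=[5.4148 9.0657] v=[-4.7892 3.2429]
Step 6: x=[4.9006 9.4170] v=[-5.1420 3.5127]
Step 7: x=[4.3787 9.7779] v=[-5.2188 3.6094]
Step 8: x=[3.8772 10.1309] v=[-5.0147 3.5296]

Answer: 3.8772 10.1309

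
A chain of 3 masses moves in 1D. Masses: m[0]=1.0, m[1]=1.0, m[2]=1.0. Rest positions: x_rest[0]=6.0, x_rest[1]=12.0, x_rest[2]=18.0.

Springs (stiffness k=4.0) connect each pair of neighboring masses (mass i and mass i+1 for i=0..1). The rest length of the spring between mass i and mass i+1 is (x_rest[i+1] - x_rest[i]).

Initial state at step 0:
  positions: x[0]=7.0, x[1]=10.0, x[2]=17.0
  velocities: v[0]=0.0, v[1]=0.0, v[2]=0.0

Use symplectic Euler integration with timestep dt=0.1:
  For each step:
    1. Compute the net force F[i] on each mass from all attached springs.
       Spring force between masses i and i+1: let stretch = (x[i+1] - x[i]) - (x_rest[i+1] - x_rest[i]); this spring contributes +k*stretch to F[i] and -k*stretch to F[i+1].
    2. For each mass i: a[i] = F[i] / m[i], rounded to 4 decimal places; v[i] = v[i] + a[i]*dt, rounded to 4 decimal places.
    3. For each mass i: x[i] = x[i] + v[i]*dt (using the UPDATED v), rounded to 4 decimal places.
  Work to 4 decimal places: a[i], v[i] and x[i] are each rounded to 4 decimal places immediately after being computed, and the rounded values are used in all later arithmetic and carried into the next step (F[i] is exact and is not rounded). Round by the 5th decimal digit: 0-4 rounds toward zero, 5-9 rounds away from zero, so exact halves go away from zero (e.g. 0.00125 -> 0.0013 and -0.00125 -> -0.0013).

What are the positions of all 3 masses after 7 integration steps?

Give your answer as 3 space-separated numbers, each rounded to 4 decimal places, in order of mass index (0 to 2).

Answer: 4.8180 12.5011 16.6808

Derivation:
Step 0: x=[7.0000 10.0000 17.0000] v=[0.0000 0.0000 0.0000]
Step 1: x=[6.8800 10.1600 16.9600] v=[-1.2000 1.6000 -0.4000]
Step 2: x=[6.6512 10.4608 16.8880] v=[-2.2880 3.0080 -0.7200]
Step 3: x=[6.3348 10.8663 16.7989] v=[-3.1642 4.0550 -0.8909]
Step 4: x=[5.9596 11.3278 16.7125] v=[-3.7516 4.6154 -0.8639]
Step 5: x=[5.5592 11.7900 16.6507] v=[-4.0043 4.6220 -0.6178]
Step 6: x=[5.1680 12.1974 16.6345] v=[-3.9120 4.0740 -0.1621]
Step 7: x=[4.8180 12.5011 16.6808] v=[-3.5002 3.0371 0.4631]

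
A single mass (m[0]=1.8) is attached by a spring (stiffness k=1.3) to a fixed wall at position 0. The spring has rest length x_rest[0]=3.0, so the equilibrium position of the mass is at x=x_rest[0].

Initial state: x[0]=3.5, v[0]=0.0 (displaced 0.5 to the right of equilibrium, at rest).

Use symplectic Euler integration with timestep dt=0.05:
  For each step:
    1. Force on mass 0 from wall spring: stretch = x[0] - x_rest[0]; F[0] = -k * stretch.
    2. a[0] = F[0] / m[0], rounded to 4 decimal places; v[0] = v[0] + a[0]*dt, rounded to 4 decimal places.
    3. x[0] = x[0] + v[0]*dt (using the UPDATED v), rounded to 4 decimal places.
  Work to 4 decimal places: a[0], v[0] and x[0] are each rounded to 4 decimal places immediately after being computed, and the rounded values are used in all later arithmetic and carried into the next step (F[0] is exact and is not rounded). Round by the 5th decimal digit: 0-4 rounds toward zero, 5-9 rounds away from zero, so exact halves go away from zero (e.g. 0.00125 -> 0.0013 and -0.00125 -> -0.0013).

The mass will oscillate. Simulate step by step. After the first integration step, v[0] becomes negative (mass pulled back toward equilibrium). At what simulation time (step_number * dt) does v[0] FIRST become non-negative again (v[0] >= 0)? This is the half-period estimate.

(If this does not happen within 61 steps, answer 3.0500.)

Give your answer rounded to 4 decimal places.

Answer: 3.0500

Derivation:
Step 0: x=[3.5000] v=[0.0000]
Step 1: x=[3.4991] v=[-0.0181]
Step 2: x=[3.4973] v=[-0.0361]
Step 3: x=[3.4946] v=[-0.0541]
Step 4: x=[3.4910] v=[-0.0720]
Step 5: x=[3.4865] v=[-0.0897]
Step 6: x=[3.4811] v=[-0.1073]
Step 7: x=[3.4749] v=[-0.1247]
Step 8: x=[3.4678] v=[-0.1419]
Step 9: x=[3.4599] v=[-0.1588]
Step 10: x=[3.4511] v=[-0.1754]
Step 11: x=[3.4415] v=[-0.1917]
Step 12: x=[3.4311] v=[-0.2076]
Step 13: x=[3.4199] v=[-0.2232]
Step 14: x=[3.4080] v=[-0.2384]
Step 15: x=[3.3953] v=[-0.2531]
Step 16: x=[3.3819] v=[-0.2674]
Step 17: x=[3.3678] v=[-0.2812]
Step 18: x=[3.3531] v=[-0.2945]
Step 19: x=[3.3377] v=[-0.3073]
Step 20: x=[3.3217] v=[-0.3195]
Step 21: x=[3.3051] v=[-0.3311]
Step 22: x=[3.2880] v=[-0.3421]
Step 23: x=[3.2704] v=[-0.3525]
Step 24: x=[3.2523] v=[-0.3623]
Step 25: x=[3.2337] v=[-0.3714]
Step 26: x=[3.2147] v=[-0.3798]
Step 27: x=[3.1953] v=[-0.3876]
Step 28: x=[3.1756] v=[-0.3947]
Step 29: x=[3.1556] v=[-0.4010]
Step 30: x=[3.1353] v=[-0.4066]
Step 31: x=[3.1147] v=[-0.4115]
Step 32: x=[3.0939] v=[-0.4156]
Step 33: x=[3.0730] v=[-0.4190]
Step 34: x=[3.0519] v=[-0.4216]
Step 35: x=[3.0307] v=[-0.4235]
Step 36: x=[3.0095] v=[-0.4246]
Step 37: x=[2.9883] v=[-0.4249]
Step 38: x=[2.9671] v=[-0.4245]
Step 39: x=[2.9459] v=[-0.4233]
Step 40: x=[2.9248] v=[-0.4213]
Step 41: x=[2.9039] v=[-0.4186]
Step 42: x=[2.8831] v=[-0.4151]
Step 43: x=[2.8626] v=[-0.4109]
Step 44: x=[2.8423] v=[-0.4059]
Step 45: x=[2.8223] v=[-0.4002]
Step 46: x=[2.8026] v=[-0.3938]
Step 47: x=[2.7833] v=[-0.3867]
Step 48: x=[2.7644] v=[-0.3789]
Step 49: x=[2.7459] v=[-0.3704]
Step 50: x=[2.7278] v=[-0.3612]
Step 51: x=[2.7102] v=[-0.3514]
Step 52: x=[2.6932] v=[-0.3409]
Step 53: x=[2.6767] v=[-0.3298]
Step 54: x=[2.6608] v=[-0.3181]
Step 55: x=[2.6455] v=[-0.3059]
Step 56: x=[2.6308] v=[-0.2931]
Step 57: x=[2.6168] v=[-0.2798]
Step 58: x=[2.6035] v=[-0.2660]
Step 59: x=[2.5909] v=[-0.2517]
Step 60: x=[2.5791] v=[-0.2369]
Step 61: x=[2.5680] v=[-0.2217]
v[0] did not become non-negative within 61 steps; using fallback time=3.0500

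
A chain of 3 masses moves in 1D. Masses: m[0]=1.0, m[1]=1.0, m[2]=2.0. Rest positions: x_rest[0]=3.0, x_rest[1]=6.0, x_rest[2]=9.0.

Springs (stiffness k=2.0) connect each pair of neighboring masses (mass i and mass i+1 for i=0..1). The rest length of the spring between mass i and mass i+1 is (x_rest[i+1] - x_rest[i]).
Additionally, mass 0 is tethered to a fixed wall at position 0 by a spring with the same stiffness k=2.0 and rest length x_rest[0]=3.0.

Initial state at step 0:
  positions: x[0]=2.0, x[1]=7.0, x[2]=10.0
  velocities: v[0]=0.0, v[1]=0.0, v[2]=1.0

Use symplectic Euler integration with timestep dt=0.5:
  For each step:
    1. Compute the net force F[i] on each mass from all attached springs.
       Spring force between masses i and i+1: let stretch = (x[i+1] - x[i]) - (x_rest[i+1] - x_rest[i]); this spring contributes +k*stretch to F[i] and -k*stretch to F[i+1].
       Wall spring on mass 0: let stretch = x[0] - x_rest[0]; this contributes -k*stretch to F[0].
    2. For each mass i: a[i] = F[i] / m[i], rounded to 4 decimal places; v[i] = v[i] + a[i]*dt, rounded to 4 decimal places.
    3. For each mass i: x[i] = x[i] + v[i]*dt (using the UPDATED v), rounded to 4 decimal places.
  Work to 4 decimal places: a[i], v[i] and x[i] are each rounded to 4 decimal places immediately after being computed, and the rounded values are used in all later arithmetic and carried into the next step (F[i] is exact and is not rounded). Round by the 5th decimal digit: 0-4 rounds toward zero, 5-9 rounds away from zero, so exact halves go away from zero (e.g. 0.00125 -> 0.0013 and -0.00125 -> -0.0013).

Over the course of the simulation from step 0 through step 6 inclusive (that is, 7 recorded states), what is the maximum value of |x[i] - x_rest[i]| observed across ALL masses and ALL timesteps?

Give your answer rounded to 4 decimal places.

Step 0: x=[2.0000 7.0000 10.0000] v=[0.0000 0.0000 1.0000]
Step 1: x=[3.5000 6.0000 10.5000] v=[3.0000 -2.0000 1.0000]
Step 2: x=[4.5000 6.0000 10.6250] v=[2.0000 0.0000 0.2500]
Step 3: x=[4.0000 7.5625 10.3438] v=[-1.0000 3.1250 -0.5625]
Step 4: x=[3.2813 8.7344 10.1172] v=[-1.4375 2.3438 -0.4532]
Step 5: x=[3.6485 7.8712 10.2949] v=[0.7343 -1.7265 0.3554]
Step 6: x=[4.3028 6.1085 10.6167] v=[1.3085 -3.5255 0.6436]
Max displacement = 2.7344

Answer: 2.7344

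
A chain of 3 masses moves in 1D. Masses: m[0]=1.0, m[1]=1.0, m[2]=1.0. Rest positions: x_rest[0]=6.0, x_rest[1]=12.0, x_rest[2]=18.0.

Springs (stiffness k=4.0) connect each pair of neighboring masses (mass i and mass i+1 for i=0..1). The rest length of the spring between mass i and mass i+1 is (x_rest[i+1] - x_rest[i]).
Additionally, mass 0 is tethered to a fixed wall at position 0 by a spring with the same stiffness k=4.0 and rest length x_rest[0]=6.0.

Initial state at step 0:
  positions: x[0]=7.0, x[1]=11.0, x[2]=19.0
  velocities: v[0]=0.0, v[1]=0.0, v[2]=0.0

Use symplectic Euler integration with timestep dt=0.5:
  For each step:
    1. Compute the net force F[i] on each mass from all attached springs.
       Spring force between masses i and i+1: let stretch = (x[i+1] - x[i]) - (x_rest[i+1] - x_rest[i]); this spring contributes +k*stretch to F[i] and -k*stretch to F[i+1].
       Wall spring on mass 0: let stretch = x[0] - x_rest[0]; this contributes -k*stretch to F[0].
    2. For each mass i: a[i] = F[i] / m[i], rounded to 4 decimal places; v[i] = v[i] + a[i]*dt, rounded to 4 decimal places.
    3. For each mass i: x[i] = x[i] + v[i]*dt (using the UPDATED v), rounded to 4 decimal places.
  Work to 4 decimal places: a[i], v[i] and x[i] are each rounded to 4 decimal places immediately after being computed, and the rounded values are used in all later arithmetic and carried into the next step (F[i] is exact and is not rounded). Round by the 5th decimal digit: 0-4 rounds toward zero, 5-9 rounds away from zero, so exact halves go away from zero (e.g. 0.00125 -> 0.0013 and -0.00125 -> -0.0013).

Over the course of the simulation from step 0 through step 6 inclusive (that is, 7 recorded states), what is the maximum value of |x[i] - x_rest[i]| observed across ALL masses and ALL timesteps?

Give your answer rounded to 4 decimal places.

Answer: 3.0000

Derivation:
Step 0: x=[7.0000 11.0000 19.0000] v=[0.0000 0.0000 0.0000]
Step 1: x=[4.0000 15.0000 17.0000] v=[-6.0000 8.0000 -4.0000]
Step 2: x=[8.0000 10.0000 19.0000] v=[8.0000 -10.0000 4.0000]
Step 3: x=[6.0000 12.0000 18.0000] v=[-4.0000 4.0000 -2.0000]
Step 4: x=[4.0000 14.0000 17.0000] v=[-4.0000 4.0000 -2.0000]
Step 5: x=[8.0000 9.0000 19.0000] v=[8.0000 -10.0000 4.0000]
Step 6: x=[5.0000 13.0000 17.0000] v=[-6.0000 8.0000 -4.0000]
Max displacement = 3.0000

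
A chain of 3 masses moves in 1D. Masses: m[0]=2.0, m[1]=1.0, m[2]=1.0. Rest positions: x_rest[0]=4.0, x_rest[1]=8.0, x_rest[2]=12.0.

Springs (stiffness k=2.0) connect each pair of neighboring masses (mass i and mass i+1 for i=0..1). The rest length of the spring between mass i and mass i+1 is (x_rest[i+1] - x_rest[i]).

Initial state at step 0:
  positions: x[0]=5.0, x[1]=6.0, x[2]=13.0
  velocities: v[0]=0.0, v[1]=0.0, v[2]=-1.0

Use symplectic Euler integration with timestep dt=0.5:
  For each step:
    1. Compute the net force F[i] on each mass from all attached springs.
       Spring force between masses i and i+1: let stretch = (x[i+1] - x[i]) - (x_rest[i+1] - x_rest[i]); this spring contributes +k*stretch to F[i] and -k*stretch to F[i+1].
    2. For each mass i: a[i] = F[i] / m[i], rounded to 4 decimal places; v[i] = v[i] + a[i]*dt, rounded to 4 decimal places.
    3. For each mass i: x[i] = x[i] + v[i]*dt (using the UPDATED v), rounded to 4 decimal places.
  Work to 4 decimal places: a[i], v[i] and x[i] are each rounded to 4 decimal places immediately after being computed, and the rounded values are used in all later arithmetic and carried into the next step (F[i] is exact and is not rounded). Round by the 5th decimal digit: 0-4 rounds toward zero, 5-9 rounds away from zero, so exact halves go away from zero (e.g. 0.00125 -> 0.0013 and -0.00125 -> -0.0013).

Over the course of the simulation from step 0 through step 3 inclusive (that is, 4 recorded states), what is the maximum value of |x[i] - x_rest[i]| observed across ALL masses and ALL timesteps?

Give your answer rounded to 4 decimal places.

Step 0: x=[5.0000 6.0000 13.0000] v=[0.0000 0.0000 -1.0000]
Step 1: x=[4.2500 9.0000 11.0000] v=[-1.5000 6.0000 -4.0000]
Step 2: x=[3.6875 10.6250 10.0000] v=[-1.1250 3.2500 -2.0000]
Step 3: x=[3.8594 8.4688 11.3125] v=[0.3438 -4.3125 2.6250]
Max displacement = 2.6250

Answer: 2.6250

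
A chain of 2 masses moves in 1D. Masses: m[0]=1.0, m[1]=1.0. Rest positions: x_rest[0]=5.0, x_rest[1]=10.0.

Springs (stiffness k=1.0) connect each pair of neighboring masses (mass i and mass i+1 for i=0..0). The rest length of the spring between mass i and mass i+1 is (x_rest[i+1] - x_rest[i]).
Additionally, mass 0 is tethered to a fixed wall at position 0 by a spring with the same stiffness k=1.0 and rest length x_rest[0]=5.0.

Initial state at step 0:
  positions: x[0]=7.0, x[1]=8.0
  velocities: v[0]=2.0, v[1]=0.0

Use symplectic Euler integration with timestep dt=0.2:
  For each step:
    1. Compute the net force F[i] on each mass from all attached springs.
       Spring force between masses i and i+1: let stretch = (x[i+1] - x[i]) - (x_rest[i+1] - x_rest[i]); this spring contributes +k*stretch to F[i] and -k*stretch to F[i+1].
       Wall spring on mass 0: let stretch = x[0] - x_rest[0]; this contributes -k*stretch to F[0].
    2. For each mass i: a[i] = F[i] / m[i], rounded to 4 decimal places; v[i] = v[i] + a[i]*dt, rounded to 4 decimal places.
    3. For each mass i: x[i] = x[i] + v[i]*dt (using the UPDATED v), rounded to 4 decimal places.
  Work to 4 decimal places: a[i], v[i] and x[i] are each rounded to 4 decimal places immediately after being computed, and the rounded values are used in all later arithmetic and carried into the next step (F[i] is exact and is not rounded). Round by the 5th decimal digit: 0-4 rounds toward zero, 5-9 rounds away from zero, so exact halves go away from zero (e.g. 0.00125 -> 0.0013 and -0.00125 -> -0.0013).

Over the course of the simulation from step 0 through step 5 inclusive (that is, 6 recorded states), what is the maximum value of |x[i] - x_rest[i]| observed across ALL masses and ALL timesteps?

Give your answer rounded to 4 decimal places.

Answer: 2.1600

Derivation:
Step 0: x=[7.0000 8.0000] v=[2.0000 0.0000]
Step 1: x=[7.1600 8.1600] v=[0.8000 0.8000]
Step 2: x=[7.0736 8.4800] v=[-0.4320 1.6000]
Step 3: x=[6.7605 8.9437] v=[-1.5654 2.3187]
Step 4: x=[6.2643 9.5201] v=[-2.4809 2.8821]
Step 5: x=[5.6478 10.1663] v=[-3.0826 3.2309]
Max displacement = 2.1600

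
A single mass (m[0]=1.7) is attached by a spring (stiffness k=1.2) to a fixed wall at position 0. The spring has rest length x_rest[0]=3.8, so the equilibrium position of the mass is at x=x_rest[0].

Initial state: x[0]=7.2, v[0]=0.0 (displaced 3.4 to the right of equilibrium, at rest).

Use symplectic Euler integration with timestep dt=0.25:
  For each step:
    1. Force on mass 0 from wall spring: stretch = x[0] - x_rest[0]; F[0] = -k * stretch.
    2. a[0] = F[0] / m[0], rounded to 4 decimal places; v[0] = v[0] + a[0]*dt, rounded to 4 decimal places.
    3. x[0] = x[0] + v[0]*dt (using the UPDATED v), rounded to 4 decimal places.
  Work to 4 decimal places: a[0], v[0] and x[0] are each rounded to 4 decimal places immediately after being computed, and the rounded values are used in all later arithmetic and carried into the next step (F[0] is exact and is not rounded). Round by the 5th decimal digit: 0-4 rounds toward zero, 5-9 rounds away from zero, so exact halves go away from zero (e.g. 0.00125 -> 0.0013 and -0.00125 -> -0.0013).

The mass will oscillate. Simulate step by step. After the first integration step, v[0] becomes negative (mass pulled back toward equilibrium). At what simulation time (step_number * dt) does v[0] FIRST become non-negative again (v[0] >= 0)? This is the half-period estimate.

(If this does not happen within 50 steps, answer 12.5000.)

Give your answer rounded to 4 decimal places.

Step 0: x=[7.2000] v=[0.0000]
Step 1: x=[7.0500] v=[-0.6000]
Step 2: x=[6.7566] v=[-1.1735]
Step 3: x=[6.3328] v=[-1.6953]
Step 4: x=[5.7972] v=[-2.1423]
Step 5: x=[5.1735] v=[-2.4948]
Step 6: x=[4.4892] v=[-2.7372]
Step 7: x=[3.7745] v=[-2.8588]
Step 8: x=[3.0609] v=[-2.8543]
Step 9: x=[2.3799] v=[-2.7239]
Step 10: x=[1.7616] v=[-2.4733]
Step 11: x=[1.2332] v=[-2.1136]
Step 12: x=[0.8181] v=[-1.6606]
Step 13: x=[0.5345] v=[-1.1344]
Step 14: x=[0.3950] v=[-0.5581]
Step 15: x=[0.4057] v=[0.0428]
First v>=0 after going negative at step 15, time=3.7500

Answer: 3.7500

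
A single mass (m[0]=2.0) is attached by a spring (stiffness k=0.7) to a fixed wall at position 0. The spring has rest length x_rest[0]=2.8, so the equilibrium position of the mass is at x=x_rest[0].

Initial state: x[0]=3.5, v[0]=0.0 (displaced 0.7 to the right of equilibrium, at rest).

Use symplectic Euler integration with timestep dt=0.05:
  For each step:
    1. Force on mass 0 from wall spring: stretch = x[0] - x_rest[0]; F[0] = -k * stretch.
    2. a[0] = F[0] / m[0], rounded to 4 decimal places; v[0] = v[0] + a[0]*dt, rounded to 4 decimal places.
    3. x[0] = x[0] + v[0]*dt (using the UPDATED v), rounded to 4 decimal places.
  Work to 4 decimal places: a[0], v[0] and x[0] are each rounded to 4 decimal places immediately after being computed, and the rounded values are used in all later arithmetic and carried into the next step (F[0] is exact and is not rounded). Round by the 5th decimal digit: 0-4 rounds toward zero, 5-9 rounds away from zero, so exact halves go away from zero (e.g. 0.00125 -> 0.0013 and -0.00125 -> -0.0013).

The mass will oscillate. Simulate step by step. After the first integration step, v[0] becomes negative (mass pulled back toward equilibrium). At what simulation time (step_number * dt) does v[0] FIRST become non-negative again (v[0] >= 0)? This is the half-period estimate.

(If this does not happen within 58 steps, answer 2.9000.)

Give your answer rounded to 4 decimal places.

Answer: 2.9000

Derivation:
Step 0: x=[3.5000] v=[0.0000]
Step 1: x=[3.4994] v=[-0.0123]
Step 2: x=[3.4982] v=[-0.0245]
Step 3: x=[3.4964] v=[-0.0367]
Step 4: x=[3.4940] v=[-0.0489]
Step 5: x=[3.4910] v=[-0.0610]
Step 6: x=[3.4873] v=[-0.0731]
Step 7: x=[3.4830] v=[-0.0851]
Step 8: x=[3.4781] v=[-0.0971]
Step 9: x=[3.4727] v=[-0.1090]
Step 10: x=[3.4667] v=[-0.1208]
Step 11: x=[3.4601] v=[-0.1325]
Step 12: x=[3.4529] v=[-0.1441]
Step 13: x=[3.4451] v=[-0.1555]
Step 14: x=[3.4368] v=[-0.1668]
Step 15: x=[3.4279] v=[-0.1779]
Step 16: x=[3.4185] v=[-0.1889]
Step 17: x=[3.4085] v=[-0.1997]
Step 18: x=[3.3980] v=[-0.2104]
Step 19: x=[3.3870] v=[-0.2209]
Step 20: x=[3.3754] v=[-0.2312]
Step 21: x=[3.3633] v=[-0.2413]
Step 22: x=[3.3507] v=[-0.2512]
Step 23: x=[3.3377] v=[-0.2608]
Step 24: x=[3.3242] v=[-0.2702]
Step 25: x=[3.3102] v=[-0.2794]
Step 26: x=[3.2958] v=[-0.2883]
Step 27: x=[3.2810] v=[-0.2970]
Step 28: x=[3.2657] v=[-0.3054]
Step 29: x=[3.2500] v=[-0.3136]
Step 30: x=[3.2339] v=[-0.3215]
Step 31: x=[3.2174] v=[-0.3291]
Step 32: x=[3.2006] v=[-0.3364]
Step 33: x=[3.1834] v=[-0.3434]
Step 34: x=[3.1659] v=[-0.3501]
Step 35: x=[3.1481] v=[-0.3565]
Step 36: x=[3.1300] v=[-0.3626]
Step 37: x=[3.1116] v=[-0.3684]
Step 38: x=[3.0929] v=[-0.3739]
Step 39: x=[3.0740] v=[-0.3790]
Step 40: x=[3.0548] v=[-0.3838]
Step 41: x=[3.0354] v=[-0.3883]
Step 42: x=[3.0158] v=[-0.3924]
Step 43: x=[2.9960] v=[-0.3962]
Step 44: x=[2.9760] v=[-0.3996]
Step 45: x=[2.9559] v=[-0.4027]
Step 46: x=[2.9356] v=[-0.4054]
Step 47: x=[2.9152] v=[-0.4078]
Step 48: x=[2.8947] v=[-0.4098]
Step 49: x=[2.8741] v=[-0.4115]
Step 50: x=[2.8535] v=[-0.4128]
Step 51: x=[2.8328] v=[-0.4137]
Step 52: x=[2.8121] v=[-0.4143]
Step 53: x=[2.7914] v=[-0.4145]
Step 54: x=[2.7707] v=[-0.4144]
Step 55: x=[2.7500] v=[-0.4139]
Step 56: x=[2.7294] v=[-0.4130]
Step 57: x=[2.7088] v=[-0.4118]
Step 58: x=[2.6883] v=[-0.4102]
v[0] did not become non-negative within 58 steps; using fallback time=2.9000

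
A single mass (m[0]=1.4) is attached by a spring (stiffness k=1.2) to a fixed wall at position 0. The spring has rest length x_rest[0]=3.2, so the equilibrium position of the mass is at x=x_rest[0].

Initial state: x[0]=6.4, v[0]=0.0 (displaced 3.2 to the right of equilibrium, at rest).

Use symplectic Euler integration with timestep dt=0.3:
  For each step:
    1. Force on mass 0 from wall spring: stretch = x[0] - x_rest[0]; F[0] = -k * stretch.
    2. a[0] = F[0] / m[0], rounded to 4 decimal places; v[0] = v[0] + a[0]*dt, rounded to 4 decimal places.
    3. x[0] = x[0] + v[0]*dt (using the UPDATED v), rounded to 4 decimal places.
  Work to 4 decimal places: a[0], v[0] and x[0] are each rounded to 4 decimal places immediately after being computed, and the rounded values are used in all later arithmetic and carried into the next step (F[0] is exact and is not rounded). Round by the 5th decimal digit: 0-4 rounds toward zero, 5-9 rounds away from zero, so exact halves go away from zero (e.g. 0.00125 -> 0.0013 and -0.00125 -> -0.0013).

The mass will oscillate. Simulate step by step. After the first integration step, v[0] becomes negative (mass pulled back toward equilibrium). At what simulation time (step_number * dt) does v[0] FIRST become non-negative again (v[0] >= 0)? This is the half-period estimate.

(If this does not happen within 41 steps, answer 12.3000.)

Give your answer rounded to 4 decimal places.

Answer: 3.6000

Derivation:
Step 0: x=[6.4000] v=[0.0000]
Step 1: x=[6.1531] v=[-0.8229]
Step 2: x=[5.6784] v=[-1.5823]
Step 3: x=[5.0125] v=[-2.2196]
Step 4: x=[4.2068] v=[-2.6857]
Step 5: x=[3.3234] v=[-2.9446]
Step 6: x=[2.4305] v=[-2.9763]
Step 7: x=[1.5970] v=[-2.7784]
Step 8: x=[0.8871] v=[-2.3662]
Step 9: x=[0.3557] v=[-1.7715]
Step 10: x=[0.0437] v=[-1.0401]
Step 11: x=[-0.0249] v=[-0.2285]
Step 12: x=[0.1553] v=[0.6008]
First v>=0 after going negative at step 12, time=3.6000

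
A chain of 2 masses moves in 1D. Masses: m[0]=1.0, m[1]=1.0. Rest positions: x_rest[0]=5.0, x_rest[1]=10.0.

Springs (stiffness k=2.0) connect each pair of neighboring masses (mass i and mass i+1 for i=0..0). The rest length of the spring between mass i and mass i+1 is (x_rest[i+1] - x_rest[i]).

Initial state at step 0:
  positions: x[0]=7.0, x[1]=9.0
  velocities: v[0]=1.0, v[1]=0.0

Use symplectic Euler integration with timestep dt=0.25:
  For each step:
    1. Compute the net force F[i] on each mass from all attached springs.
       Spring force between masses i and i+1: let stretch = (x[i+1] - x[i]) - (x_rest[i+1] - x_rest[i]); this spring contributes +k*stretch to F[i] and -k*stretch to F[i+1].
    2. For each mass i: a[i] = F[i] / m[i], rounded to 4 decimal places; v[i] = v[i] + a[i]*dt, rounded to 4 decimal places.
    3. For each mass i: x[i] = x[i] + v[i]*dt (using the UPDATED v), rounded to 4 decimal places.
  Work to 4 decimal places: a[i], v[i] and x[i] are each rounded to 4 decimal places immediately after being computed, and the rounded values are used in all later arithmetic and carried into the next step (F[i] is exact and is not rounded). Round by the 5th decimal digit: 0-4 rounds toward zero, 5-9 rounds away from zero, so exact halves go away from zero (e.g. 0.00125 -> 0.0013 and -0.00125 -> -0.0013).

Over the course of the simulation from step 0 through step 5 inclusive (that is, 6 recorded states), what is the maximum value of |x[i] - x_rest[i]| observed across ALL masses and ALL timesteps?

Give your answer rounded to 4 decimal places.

Step 0: x=[7.0000 9.0000] v=[1.0000 0.0000]
Step 1: x=[6.8750 9.3750] v=[-0.5000 1.5000]
Step 2: x=[6.4375 10.0625] v=[-1.7500 2.7500]
Step 3: x=[5.8281 10.9219] v=[-2.4375 3.4375]
Step 4: x=[5.2305 11.7696] v=[-2.3906 3.3906]
Step 5: x=[4.8252 12.4249] v=[-1.6211 2.6211]
Max displacement = 2.4249

Answer: 2.4249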